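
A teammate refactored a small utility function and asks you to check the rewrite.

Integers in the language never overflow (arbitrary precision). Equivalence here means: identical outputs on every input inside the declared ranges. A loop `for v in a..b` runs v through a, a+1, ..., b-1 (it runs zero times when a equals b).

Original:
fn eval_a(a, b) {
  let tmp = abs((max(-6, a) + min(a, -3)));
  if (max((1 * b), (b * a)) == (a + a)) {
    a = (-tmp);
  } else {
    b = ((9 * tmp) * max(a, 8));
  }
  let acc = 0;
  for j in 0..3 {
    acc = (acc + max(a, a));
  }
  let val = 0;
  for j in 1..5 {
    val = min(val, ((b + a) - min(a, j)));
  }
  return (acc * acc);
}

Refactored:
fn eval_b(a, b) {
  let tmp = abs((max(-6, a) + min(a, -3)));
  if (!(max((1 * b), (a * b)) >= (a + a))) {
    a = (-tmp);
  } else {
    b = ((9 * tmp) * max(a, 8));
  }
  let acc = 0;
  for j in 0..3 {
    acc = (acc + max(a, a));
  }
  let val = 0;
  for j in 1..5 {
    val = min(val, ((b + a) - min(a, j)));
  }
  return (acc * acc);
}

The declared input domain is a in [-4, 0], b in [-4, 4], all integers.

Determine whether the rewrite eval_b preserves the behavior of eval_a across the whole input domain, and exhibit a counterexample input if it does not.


There is a counterexample at a=0, b=-4: 81 on one side, 0 on the other.
eval_a: tmp := 3 | (max((1 * b), (b * a)) == (a + a)): true | a := -3 | acc := 0 | iter j=0: | acc := -3 | iter j=1: | acc := -6 | iter j=2: | acc := -9 | val := 0 | iter j=1: | val := -4 | iter j=2: | val := -4 | iter j=3: | val := -4 | iter j=4: | val := -4 | result 81
eval_b: tmp := 3 | (!(max((1 * b), (a * b)) >= (a + a))): false | b := 216 | acc := 0 | iter j=0: | acc := 0 | iter j=1: | acc := 0 | iter j=2: | acc := 0 | val := 0 | iter j=1: | val := 0 | iter j=2: | val := 0 | iter j=3: | val := 0 | iter j=4: | val := 0 | result 0
verdict: not equivalent; witness: a=0, b=-4


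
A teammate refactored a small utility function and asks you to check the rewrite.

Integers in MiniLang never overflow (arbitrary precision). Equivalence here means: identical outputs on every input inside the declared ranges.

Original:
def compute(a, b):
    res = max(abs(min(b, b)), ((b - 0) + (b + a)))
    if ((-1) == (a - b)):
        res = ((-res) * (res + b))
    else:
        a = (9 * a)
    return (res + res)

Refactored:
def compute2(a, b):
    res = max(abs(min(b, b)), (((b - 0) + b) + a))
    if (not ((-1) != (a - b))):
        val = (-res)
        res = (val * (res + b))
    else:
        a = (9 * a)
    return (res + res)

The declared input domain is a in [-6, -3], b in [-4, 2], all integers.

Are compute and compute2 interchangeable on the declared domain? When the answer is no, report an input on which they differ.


Comparing the listings, the differences include: statement counts differ, comparison usage differs, local variable names differ, boolean connective usage differs.
As a probe, take a=-6, b=-1: compute runs res := 1 | ((-1) == (a - b)): false | a := -54 | result 2; compute2 runs res := 1 | (not ((-1) != (a - b))): false | a := -54 | result 2; both end at 2.
Checked all 28 inputs in the declared domain: the outputs agree on every one.
verdict: equivalent


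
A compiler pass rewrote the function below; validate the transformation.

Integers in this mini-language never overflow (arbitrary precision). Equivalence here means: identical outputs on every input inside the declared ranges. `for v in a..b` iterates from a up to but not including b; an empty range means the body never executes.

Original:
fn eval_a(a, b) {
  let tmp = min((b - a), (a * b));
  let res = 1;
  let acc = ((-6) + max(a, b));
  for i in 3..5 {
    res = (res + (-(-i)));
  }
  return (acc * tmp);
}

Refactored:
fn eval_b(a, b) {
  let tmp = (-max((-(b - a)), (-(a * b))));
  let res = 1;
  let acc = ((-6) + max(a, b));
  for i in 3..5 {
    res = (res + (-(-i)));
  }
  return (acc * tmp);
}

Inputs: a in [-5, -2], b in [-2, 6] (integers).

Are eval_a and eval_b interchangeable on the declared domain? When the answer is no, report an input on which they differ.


Although min/max/abs usage differs, 36/36 inputs agree.
verdict: equivalent


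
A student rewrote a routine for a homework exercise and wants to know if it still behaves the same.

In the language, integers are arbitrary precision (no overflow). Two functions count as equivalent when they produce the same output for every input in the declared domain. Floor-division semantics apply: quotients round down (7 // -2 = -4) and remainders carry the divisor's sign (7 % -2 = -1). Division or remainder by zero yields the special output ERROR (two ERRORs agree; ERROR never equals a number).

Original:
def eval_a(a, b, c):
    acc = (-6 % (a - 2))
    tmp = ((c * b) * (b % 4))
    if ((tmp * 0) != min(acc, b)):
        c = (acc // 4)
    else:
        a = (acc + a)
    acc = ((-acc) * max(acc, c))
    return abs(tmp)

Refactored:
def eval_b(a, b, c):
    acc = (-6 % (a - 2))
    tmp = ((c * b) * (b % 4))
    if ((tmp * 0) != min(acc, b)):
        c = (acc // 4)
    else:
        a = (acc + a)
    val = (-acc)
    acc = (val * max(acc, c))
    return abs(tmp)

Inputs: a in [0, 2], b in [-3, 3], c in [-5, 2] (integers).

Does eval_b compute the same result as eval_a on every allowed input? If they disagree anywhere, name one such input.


This is a faithful refactor — statement counts differ, local variable names differ, but the computed results match everywhere.
Tracing a=2, b=-1, c=2: eval_a: division by zero -> ERROR | eval_b: division by zero -> ERROR — matching result ERROR.
Every one of the 168 inputs gives matching results.
verdict: equivalent


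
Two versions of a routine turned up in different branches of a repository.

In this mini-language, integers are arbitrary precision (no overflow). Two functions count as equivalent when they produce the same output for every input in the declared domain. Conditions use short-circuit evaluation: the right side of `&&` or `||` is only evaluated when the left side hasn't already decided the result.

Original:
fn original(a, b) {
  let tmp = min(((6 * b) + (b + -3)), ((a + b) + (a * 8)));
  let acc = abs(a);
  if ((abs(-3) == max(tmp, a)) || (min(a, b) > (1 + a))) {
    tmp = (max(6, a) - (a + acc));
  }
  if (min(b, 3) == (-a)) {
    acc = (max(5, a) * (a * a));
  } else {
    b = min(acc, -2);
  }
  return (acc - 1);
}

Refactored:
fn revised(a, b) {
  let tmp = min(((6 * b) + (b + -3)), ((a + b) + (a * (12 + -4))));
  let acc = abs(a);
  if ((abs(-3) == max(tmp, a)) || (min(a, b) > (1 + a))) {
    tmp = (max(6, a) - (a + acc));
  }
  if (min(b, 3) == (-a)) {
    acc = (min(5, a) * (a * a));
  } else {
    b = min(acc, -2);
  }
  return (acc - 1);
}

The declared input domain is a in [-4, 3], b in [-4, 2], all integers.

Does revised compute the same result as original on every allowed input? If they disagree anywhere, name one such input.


Evaluate both at a=-2, b=2.
original: tmp = -16; acc = 2; ((abs(-3) == max(tmp, a)) || (min(a, b) > (1 + a))) -> false; (min(b, 3) == (-a)) -> true; acc = 20; return 19
revised: tmp = -16; acc = 2; ((abs(-3) == max(tmp, a)) || (min(a, b) > (1 + a))) -> false; (min(b, 3) == (-a)) -> true; acc = -8; return -9
19 and -9 differ, so these are not the same function on this domain.
verdict: not equivalent; witness: a=-2, b=2


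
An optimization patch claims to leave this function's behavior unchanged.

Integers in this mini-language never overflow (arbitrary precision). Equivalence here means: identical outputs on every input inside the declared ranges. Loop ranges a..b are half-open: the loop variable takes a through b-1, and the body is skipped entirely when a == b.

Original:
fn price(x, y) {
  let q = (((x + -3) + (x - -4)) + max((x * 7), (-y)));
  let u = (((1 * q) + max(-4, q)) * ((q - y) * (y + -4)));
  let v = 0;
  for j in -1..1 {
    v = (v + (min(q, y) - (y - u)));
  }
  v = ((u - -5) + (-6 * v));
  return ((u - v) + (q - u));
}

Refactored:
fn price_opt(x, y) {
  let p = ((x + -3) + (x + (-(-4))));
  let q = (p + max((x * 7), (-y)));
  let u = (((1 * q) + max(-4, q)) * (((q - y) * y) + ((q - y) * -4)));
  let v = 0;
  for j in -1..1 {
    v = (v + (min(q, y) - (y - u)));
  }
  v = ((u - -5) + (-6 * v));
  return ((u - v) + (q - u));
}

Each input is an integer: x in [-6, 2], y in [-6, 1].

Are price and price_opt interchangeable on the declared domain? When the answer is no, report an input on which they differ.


Although statement counts differ, arithmetic usage differs, local variable names differ, 72/72 inputs agree.
verdict: equivalent


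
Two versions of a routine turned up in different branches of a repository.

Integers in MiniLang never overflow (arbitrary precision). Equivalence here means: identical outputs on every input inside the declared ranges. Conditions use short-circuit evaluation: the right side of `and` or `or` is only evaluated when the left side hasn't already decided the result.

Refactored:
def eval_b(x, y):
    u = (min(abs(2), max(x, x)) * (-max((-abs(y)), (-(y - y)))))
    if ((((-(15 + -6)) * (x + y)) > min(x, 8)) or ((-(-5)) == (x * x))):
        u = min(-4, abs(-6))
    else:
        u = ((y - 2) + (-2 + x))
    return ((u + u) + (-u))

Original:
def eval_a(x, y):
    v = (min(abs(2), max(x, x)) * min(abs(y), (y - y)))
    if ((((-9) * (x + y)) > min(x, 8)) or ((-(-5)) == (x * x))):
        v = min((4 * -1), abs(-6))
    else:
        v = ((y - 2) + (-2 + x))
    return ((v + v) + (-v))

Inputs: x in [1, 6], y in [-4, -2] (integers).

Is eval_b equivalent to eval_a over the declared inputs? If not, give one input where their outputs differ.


Reading the diff, among the changes: arithmetic usage differs, plus constant usage differs, plus local variable names differ, plus min/max/abs usage differs.
Tracing x=4, y=-2: eval_a: v := 0 | ((((-9) * (x + y)) > min(x, 8)) or ((-(-5)) == (x * x))): false | v := -2 | result -2 | eval_b: u := 0 | ((((-(15 + -6)) * (x + y)) > min(x, 8)) or ((-(-5)) == (x * x))): false | u := -2 | result -2 — matching result -2.
Every one of the 18 inputs gives matching results.
verdict: equivalent


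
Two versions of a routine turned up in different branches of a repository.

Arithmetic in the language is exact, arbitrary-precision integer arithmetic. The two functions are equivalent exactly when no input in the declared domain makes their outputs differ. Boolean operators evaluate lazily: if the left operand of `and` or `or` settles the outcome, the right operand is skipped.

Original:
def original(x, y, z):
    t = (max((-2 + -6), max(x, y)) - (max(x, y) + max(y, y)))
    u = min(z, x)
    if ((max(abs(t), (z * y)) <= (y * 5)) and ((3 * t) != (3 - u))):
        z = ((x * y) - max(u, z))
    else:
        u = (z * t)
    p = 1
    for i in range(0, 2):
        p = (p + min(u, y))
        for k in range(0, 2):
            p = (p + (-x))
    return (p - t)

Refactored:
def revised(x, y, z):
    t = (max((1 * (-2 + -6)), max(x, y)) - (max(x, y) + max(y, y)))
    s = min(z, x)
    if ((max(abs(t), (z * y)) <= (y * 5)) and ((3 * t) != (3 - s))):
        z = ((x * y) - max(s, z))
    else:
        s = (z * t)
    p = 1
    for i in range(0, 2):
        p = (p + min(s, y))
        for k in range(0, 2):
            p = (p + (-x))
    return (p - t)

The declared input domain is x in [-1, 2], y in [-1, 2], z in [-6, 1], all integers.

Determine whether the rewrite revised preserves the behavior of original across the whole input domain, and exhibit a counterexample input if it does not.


The two versions differ — the changes include arithmetic usage differs; constant usage differs; local variable names differ.
Spot check at x=2, y=-1, z=1 — original: t = 1; u = 1; ((max(abs(t), (z * y)) <= (y * 5)) and ((3 * t) != (3 - u))) -> false; u = 1; p = 1; [i=0]; p = 0; [k=0]; p = -2; [k=1]; p = -4; [i=1]; p = -5; [k=0]; p = -7; [k=1]; p = -9; return -10. revised: t = 1; s = 1; ((max(abs(t), (z * y)) <= (y * 5)) and ((3 * t) != (3 - s))) -> false; s = 1; p = 1; [i=0]; p = 0; [k=0]; p = -2; [k=1]; p = -4; [i=1]; p = -5; [k=0]; p = -7; [k=1]; p = -9; return -10. Both give -10.
Every one of the 128 inputs gives matching results.
verdict: equivalent


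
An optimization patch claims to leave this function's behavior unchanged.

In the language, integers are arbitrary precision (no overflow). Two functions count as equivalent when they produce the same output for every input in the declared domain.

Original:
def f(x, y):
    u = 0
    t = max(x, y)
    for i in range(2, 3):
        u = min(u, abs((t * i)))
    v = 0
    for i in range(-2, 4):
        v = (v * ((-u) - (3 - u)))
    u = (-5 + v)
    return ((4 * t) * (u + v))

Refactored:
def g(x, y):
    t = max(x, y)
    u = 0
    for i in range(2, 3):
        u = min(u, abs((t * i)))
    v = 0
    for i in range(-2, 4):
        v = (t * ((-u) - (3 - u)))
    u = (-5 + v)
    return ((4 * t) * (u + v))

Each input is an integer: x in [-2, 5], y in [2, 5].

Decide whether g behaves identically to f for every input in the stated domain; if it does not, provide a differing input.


At x=-2, y=2: f gives -40, g gives -136.
verdict: not equivalent; witness: x=-2, y=2


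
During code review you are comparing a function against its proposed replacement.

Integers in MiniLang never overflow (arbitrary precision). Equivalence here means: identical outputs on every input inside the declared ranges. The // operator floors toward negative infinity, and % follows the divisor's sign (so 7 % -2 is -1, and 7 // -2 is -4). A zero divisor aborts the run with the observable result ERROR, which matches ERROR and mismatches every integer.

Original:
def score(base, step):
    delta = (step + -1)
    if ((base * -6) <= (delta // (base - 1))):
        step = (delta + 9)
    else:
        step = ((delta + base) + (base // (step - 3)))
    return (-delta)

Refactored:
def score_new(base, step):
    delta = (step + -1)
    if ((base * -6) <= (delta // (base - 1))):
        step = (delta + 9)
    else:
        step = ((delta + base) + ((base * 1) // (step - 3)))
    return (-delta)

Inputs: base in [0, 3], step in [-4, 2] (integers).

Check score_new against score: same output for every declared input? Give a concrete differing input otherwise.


Behavior is preserved: although arithmetic usage differs; also constant usage differs, the outputs never diverge.
Tracing base=2, step=1: score: delta := 0 | ((base * -6) <= (delta // (base - 1))): true | step := 9 | result 0 | score_new: delta := 0 | ((base * -6) <= (delta // (base - 1))): true | step := 9 | result 0 — matching result 0.
Checked all 28 inputs in the declared domain: the outputs agree on every one.
verdict: equivalent


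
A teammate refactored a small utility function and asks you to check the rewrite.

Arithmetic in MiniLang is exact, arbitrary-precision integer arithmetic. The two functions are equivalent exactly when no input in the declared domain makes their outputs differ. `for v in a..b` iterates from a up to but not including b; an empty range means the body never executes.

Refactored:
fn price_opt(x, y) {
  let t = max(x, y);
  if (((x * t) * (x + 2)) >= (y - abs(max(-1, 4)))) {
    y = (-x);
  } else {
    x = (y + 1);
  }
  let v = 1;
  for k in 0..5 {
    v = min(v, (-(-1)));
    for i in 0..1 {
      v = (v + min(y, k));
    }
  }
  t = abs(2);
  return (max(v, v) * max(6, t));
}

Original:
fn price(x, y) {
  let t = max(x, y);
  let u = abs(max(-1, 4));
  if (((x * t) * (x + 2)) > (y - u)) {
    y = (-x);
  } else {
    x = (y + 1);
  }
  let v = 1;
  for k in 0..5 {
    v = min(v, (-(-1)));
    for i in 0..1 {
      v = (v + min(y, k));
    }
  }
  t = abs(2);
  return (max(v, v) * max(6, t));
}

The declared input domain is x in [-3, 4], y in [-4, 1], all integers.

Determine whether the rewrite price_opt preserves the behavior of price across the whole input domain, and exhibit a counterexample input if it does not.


x=-3, y=-2 yields -54 from price but 24 from price_opt.
verdict: not equivalent; witness: x=-3, y=-2


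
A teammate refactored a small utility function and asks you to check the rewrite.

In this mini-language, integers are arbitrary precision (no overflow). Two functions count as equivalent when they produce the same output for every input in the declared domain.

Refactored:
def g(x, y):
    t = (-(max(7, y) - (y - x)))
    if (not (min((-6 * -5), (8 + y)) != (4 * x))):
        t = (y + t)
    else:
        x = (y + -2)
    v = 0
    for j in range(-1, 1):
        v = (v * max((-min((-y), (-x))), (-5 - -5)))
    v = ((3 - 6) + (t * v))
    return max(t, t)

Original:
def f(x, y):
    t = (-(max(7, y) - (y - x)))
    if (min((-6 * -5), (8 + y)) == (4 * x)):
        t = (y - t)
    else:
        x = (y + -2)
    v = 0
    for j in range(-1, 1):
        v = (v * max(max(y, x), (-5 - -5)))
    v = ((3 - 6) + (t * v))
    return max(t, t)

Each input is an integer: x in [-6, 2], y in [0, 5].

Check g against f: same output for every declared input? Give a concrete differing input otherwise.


Take x=2, y=0.
f: t becomes -9; next (min((-6 * -5), (8 + y)) == (4 * x)) evaluates to true; next t becomes 9; next v becomes 0; next at j=-1:; next v becomes 0; next at j=0:; next v becomes 0; next v becomes -3; next final value 9
g: t becomes -9; next (not (min((-6 * -5), (8 + y)) != (4 * x))) evaluates to true; next t becomes -9; next v becomes 0; next at j=-1:; next v becomes 0; next at j=0:; next v becomes 0; next v becomes -3; next final value -9
9 and -9 differ, so these are not the same function on this domain.
verdict: not equivalent; witness: x=2, y=0


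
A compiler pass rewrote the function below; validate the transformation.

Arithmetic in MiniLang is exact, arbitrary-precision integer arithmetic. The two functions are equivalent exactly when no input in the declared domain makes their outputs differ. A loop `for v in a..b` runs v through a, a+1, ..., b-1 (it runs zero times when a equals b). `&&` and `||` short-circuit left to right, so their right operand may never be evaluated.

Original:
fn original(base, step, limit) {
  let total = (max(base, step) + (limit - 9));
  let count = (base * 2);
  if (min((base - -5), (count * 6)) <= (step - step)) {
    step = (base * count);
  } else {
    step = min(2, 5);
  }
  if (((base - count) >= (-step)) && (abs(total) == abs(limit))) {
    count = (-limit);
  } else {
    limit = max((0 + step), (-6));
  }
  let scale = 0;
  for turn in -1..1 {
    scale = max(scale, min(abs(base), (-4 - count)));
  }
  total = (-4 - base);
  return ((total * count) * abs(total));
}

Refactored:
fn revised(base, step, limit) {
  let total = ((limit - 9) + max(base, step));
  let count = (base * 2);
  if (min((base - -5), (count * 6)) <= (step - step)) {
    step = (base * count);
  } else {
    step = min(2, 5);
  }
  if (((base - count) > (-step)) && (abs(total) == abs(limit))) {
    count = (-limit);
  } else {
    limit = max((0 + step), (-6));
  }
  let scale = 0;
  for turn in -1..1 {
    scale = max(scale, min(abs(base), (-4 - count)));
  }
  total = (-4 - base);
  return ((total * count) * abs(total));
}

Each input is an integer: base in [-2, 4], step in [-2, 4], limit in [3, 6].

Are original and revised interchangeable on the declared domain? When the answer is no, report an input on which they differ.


Not equivalent: base=0, step=1, limit=4 separates them (64 vs 0).
original: total=-4, then count=0, then (min((base - -5), (count * 6)) <= (step - step)) is true, then step=0, then (((base - count) >= (-step)) && (abs(total) == abs(limit))) is true, then count=-4, then scale=0, then (turn=-1), then scale=0, then (turn=0), then scale=0, then total=-4, then returns 64
revised: total=-4, then count=0, then (min((base - -5), (count * 6)) <= (step - step)) is true, then step=0, then (((base - count) > (-step)) && (abs(total) == abs(limit))) is false, then limit=0, then scale=0, then (turn=-1), then scale=0, then (turn=0), then scale=0, then total=-4, then returns 0
verdict: not equivalent; witness: base=0, step=1, limit=4


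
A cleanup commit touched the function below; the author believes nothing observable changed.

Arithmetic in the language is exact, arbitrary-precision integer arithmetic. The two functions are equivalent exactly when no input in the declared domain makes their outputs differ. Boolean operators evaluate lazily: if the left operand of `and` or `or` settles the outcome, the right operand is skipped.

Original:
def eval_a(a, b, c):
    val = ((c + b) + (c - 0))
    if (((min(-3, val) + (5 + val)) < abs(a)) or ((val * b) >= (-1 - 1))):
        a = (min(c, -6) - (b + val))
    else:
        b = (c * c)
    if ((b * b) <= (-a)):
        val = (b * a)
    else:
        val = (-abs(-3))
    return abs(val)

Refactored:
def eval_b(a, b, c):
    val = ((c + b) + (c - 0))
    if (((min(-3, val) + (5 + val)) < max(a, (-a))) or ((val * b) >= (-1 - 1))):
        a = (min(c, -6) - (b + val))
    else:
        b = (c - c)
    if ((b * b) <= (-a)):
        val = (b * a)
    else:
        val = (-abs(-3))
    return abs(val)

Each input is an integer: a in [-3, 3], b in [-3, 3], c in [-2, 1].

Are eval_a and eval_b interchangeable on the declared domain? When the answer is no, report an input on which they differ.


Try a=-1, b=3, c=-2.
eval_a: val becomes -1; next (((min(-3, val) + (5 + val)) < abs(a)) or ((val * b) >= (-1 - 1))) evaluates to false; next b becomes 4; next ((b * b) <= (-a)) evaluates to false; next val becomes -3; next final value 3
eval_b: val becomes -1; next (((min(-3, val) + (5 + val)) < max(a, (-a))) or ((val * b) >= (-1 - 1))) evaluates to false; next b becomes 0; next ((b * b) <= (-a)) evaluates to true; next val becomes 0; next final value 0
3 vs 0 — the two versions disagree here.
verdict: not equivalent; witness: a=-1, b=3, c=-2


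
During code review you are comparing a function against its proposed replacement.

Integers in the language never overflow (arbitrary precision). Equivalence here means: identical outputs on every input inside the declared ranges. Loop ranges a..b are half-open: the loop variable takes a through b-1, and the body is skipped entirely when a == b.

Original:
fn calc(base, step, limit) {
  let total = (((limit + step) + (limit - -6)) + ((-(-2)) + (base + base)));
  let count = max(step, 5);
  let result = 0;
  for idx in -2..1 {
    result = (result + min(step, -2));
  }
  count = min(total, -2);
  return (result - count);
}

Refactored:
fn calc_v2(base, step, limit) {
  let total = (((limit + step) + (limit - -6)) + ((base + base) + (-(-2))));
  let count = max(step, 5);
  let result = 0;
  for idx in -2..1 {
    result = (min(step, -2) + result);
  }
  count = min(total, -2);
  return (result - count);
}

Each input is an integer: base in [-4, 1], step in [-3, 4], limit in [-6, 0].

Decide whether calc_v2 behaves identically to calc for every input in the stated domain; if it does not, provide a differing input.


Comparing the listings, the differences include: same computation, different form.
Spot check at base=1, step=-2, limit=-6 — calc: total := -4 | count := 5 | result := 0 | iter idx=-2: | result := -2 | iter idx=-1: | result := -4 | iter idx=0: | result := -6 | count := -4 | result -2. calc_v2: total := -4 | count := 5 | result := 0 | iter idx=-2: | result := -2 | iter idx=-1: | result := -4 | iter idx=0: | result := -6 | count := -4 | result -2. Both give -2.
An exhaustive pass over the 336 declared inputs shows identical outputs.
verdict: equivalent


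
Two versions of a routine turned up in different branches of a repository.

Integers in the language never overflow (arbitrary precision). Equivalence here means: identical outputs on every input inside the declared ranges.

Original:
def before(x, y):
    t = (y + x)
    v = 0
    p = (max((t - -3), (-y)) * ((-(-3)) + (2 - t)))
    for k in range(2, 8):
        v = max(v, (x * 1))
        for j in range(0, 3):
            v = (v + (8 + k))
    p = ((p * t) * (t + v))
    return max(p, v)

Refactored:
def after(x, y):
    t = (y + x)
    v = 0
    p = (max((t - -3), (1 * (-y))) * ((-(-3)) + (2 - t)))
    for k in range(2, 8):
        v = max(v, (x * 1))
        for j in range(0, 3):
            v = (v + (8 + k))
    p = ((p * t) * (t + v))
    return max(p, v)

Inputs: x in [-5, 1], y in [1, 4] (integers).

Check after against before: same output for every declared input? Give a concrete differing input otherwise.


Comparing the listings, the differences include: constant usage differs; and arithmetic usage differs.
Tracing x=-4, y=2: before: t = -2; v = 0; p = 7; [k=2]; v = 0; [j=0]; v = 10; [j=1]; v = 20; [j=2]; v = 30; [k=3]; v = 30; [j=0]; v = 41; [j=1]; v = 52; [j=2]; v = 63; [k=4]; v = 63; [j=0]; v = 75; [j=1]; v = 87; [j=2]; v = 99; [k=5]; v = 99; [j=0]; v = 112; [j=1]; v = 125; [j=2]; v = 138; [k=6]; v = 138; [j=0]; v = 152; [j=1]; v = 166; [j=2]; v = 180; [k=7]; v = 180; [j=0]; v = 195; [j=1]; v = 210; [j=2]; v = 225; p = -3122; return 225 | after: t = -2; v = 0; p = 7; [k=2]; v = 0; [j=0]; v = 10; [j=1]; v = 20; [j=2]; v = 30; [k=3]; v = 30; [j=0]; v = 41; [j=1]; v = 52; [j=2]; v = 63; [k=4]; v = 63; [j=0]; v = 75; [j=1]; v = 87; [j=2]; v = 99; [k=5]; v = 99; [j=0]; v = 112; [j=1]; v = 125; [j=2]; v = 138; [k=6]; v = 138; [j=0]; v = 152; [j=1]; v = 166; [j=2]; v = 180; [k=7]; v = 180; [j=0]; v = 195; [j=1]; v = 210; [j=2]; v = 225; p = -3122; return 225 — matching result 225.
An exhaustive pass over the 28 declared inputs shows identical outputs.
verdict: equivalent


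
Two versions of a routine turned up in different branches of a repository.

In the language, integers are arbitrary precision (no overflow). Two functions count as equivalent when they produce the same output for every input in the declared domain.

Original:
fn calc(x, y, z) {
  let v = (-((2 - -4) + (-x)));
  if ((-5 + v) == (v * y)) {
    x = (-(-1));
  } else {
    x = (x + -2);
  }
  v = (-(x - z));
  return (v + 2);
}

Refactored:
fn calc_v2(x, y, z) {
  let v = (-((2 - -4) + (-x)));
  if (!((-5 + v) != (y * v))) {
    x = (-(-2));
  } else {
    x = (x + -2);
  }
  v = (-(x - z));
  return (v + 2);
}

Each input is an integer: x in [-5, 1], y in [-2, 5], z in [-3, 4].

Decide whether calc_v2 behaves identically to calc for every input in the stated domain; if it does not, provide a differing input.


On input x=1, y=2, z=-3, calc returns -2 while calc_v2 returns -3.
verdict: not equivalent; witness: x=1, y=2, z=-3


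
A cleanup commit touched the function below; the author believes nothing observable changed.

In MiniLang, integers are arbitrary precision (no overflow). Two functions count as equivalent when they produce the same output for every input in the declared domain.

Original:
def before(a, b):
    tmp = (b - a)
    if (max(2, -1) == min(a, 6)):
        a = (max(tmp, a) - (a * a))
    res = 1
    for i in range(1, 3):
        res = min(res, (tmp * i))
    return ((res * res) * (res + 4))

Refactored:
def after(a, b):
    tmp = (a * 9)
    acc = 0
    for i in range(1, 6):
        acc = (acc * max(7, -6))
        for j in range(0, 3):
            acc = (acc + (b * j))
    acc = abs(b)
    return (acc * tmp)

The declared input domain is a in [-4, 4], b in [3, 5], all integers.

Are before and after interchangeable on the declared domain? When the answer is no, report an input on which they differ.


These are not equivalent — on a=-4, b=3 the outputs split (5 vs -108).
before: tmp := 7 | (max(2, -1) == min(a, 6)): false | res := 1 | iter i=1: | res := 1 | iter i=2: | res := 1 | result 5
after: tmp := -36 | acc := 0 | iter i=1: | acc := 0 | iter j=0: | acc := 0 | iter j=1: | acc := 3 | iter j=2: | acc := 9 | iter i=2: | acc := 63 | iter j=0: | acc := 63 | iter j=1: | acc := 66 | iter j=2: | acc := 72 | iter i=3: | acc := 504 | iter j=0: | acc := 504 | iter j=1: | acc := 507 | iter j=2: | acc := 513 | iter i=4: | acc := 3591 | iter j=0: | acc := 3591 | iter j=1: | acc := 3594 | iter j=2: | acc := 3600 | iter i=5: | acc := 25200 | iter j=0: | acc := 25200 | iter j=1: | acc := 25203 | iter j=2: | acc := 25209 | acc := 3 | result -108
verdict: not equivalent; witness: a=-4, b=3


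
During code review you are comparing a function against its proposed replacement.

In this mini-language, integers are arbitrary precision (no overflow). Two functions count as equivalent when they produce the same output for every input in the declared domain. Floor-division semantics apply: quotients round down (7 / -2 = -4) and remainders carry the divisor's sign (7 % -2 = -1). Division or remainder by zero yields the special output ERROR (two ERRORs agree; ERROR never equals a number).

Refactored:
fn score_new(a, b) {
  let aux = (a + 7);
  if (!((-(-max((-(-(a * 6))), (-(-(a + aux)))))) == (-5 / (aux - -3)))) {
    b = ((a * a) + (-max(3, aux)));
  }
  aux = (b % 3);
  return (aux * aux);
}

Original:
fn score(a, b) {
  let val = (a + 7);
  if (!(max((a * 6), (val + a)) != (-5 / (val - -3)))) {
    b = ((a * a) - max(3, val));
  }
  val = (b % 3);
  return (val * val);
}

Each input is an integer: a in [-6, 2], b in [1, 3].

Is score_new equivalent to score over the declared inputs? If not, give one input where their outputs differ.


The rewrite breaks on a=-6, b=1, where the results are 1 and 0.
score: val := 1 | (!(max((a * 6), (val + a)) != (-5 / (val - -3)))): false | val := 1 | result 1
score_new: aux := 1 | (!((-(-max((-(-(a * 6))), (-(-(a + aux)))))) == (-5 / (aux - -3)))): true | b := 33 | aux := 0 | result 0
verdict: not equivalent; witness: a=-6, b=1


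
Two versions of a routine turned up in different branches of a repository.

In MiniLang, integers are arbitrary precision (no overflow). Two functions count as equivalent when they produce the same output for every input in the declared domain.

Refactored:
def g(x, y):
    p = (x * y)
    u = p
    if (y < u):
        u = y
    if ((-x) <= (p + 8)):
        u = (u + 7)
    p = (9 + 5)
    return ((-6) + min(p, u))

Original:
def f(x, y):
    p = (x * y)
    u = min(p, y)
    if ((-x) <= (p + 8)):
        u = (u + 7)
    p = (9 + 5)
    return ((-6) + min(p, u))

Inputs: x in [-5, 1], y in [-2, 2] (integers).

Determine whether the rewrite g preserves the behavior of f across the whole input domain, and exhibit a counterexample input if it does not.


Behavior is preserved: although min/max/abs usage differs, comparison usage differs, statement counts differ, branching structure differs, the outputs never diverge.
Tracing x=-1, y=1: f: p=-1, then u=-1, then ((-x) <= (p + 8)) is true, then u=6, then p=14, then returns 0 | g: p=-1, then u=-1, then (y < u) is false, then ((-x) <= (p + 8)) is true, then u=6, then p=14, then returns 0 — matching result 0.
Checked all 35 inputs in the declared domain: the outputs agree on every one.
verdict: equivalent


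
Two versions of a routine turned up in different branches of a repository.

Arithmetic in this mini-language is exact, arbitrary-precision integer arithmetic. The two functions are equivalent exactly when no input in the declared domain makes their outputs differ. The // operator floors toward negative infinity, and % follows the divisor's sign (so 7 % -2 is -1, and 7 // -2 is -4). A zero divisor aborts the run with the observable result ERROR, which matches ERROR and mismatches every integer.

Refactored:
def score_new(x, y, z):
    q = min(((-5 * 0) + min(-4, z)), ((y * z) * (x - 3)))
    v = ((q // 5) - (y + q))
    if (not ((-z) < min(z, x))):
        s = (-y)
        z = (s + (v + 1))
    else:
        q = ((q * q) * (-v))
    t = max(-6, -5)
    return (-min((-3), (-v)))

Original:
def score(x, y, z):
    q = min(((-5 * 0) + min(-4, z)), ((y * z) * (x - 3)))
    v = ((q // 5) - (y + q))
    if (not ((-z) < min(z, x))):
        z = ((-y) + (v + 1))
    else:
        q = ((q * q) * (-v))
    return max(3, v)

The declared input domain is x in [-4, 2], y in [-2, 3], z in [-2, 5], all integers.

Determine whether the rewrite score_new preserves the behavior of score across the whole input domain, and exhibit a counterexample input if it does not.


Behavior is preserved: although statement counts differ; and local variable names differ; and min/max/abs usage differs; and constant usage differs, the outputs never diverge.
Tracing x=-2, y=0, z=0: score: q := -4 | v := 3 | (not ((-z) < min(z, x))): true | z := 4 | result 3 | score_new: q := -4 | v := 3 | (not ((-z) < min(z, x))): true | s := 0 | z := 4 | t := -5 | result 3 — matching result 3.
An exhaustive pass over the 336 declared inputs shows identical outputs.
verdict: equivalent


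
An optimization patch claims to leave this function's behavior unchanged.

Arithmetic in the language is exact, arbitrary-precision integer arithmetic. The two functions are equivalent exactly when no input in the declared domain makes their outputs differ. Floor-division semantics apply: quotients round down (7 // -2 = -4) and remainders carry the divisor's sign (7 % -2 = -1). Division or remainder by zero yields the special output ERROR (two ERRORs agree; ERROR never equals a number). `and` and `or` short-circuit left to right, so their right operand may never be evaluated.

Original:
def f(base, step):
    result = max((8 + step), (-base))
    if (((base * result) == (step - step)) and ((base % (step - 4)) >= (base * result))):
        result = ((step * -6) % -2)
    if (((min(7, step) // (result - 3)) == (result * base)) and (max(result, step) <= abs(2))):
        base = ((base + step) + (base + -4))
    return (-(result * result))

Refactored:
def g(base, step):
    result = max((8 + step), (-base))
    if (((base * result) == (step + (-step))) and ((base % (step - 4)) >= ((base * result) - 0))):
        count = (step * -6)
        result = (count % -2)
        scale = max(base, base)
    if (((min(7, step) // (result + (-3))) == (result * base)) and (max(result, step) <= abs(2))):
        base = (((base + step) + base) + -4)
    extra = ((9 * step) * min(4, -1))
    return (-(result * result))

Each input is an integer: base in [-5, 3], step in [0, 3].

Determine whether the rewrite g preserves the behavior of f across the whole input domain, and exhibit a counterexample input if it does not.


The two are interchangeable: statement counts differ, local variable names differ, constant usage differs, min/max/abs usage differs, arithmetic usage differs, and every declared input agrees.
Spot check at base=3, step=3 — f: result := 11 | (((base * result) == (step - step)) and ((base % (step - 4)) >= (base * result))): false | (((min(7, step) // (result - 3)) == (result * base)) and (max(result, step) <= abs(2))): false | result -121. g: result := 11 | (((base * result) == (step + (-step))) and ((base % (step - 4)) >= ((base * result) - 0))): false | (((min(7, step) // (result + (-3))) == (result * base)) and (max(result, step) <= abs(2))): false | extra := -27 | result -121. Both give -121.
Every one of the 36 inputs gives matching results.
verdict: equivalent


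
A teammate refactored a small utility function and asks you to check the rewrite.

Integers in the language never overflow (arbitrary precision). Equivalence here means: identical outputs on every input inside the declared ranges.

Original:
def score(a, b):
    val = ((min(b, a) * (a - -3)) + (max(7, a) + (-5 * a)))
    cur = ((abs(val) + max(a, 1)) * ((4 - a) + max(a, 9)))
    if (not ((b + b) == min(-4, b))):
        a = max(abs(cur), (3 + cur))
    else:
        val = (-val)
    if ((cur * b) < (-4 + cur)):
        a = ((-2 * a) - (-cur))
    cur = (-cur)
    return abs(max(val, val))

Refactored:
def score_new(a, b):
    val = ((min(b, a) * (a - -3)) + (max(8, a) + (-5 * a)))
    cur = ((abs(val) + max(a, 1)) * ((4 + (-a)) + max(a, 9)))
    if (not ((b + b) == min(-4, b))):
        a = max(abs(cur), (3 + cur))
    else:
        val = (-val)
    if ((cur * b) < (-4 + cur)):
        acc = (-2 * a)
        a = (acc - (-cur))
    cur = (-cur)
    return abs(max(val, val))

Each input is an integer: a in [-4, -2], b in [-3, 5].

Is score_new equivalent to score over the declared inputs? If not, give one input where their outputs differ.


The rewrite breaks on a=-4, b=-3, where the results are 31 and 32.
score: val=31, then cur=544, then (not ((b + b) == min(-4, b))) is true, then a=547, then ((cur * b) < (-4 + cur)) is true, then a=-550, then cur=-544, then returns 31
score_new: val=32, then cur=561, then (not ((b + b) == min(-4, b))) is true, then a=564, then ((cur * b) < (-4 + cur)) is true, then acc=-1128, then a=-567, then cur=-561, then returns 32
verdict: not equivalent; witness: a=-4, b=-3


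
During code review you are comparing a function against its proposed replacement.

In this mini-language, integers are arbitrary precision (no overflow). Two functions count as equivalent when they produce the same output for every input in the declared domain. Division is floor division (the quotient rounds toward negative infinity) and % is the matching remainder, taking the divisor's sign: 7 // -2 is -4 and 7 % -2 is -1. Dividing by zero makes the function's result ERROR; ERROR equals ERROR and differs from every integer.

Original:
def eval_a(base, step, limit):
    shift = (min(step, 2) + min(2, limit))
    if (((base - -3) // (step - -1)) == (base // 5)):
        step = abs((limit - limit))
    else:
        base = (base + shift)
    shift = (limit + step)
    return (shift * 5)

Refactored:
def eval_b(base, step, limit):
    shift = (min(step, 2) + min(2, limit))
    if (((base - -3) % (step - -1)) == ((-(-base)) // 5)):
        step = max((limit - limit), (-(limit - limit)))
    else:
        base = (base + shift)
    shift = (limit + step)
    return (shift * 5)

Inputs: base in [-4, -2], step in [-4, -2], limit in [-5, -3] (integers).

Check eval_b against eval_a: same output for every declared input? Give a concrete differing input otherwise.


These are not equivalent — on base=-4, step=-4, limit=-5 the outputs split (-45 vs -25).
eval_a: shift=-9, then (((base - -3) // (step - -1)) == (base // 5)) is false, then base=-13, then shift=-9, then returns -45
eval_b: shift=-9, then (((base - -3) % (step - -1)) == ((-(-base)) // 5)) is true, then step=0, then shift=-5, then returns -25
verdict: not equivalent; witness: base=-4, step=-4, limit=-5


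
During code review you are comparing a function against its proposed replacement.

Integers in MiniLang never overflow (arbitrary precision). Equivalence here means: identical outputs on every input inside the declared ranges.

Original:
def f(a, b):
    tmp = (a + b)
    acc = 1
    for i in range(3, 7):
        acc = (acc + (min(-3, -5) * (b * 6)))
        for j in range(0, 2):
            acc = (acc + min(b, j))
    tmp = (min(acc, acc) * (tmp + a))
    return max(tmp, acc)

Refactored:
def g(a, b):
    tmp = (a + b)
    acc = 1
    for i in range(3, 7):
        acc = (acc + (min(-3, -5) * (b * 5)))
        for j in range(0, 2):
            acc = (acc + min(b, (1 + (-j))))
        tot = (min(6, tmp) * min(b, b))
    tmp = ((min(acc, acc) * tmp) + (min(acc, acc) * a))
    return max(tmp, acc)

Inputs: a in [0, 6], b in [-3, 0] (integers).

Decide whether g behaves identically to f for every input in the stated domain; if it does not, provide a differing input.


At a=0, b=-3: f gives 337, g gives 277.
verdict: not equivalent; witness: a=0, b=-3


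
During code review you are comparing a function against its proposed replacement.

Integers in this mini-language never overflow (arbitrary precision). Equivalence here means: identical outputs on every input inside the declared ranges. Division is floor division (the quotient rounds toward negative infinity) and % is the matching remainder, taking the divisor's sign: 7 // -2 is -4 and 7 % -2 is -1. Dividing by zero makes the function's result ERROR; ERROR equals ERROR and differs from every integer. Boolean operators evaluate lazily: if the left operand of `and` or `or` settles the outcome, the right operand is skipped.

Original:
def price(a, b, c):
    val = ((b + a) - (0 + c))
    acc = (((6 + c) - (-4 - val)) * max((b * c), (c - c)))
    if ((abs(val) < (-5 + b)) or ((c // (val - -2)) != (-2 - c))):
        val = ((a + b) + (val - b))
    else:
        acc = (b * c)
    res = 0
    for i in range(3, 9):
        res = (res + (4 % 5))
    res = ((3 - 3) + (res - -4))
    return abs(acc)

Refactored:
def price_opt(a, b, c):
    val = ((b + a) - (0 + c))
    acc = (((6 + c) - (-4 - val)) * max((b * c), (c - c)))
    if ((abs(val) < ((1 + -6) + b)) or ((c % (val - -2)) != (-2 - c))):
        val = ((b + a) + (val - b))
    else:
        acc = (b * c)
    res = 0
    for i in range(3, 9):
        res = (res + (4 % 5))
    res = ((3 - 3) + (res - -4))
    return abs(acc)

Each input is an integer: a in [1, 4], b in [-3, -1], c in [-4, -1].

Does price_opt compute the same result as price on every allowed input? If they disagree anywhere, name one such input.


These are not equivalent — on a=1, b=-3, c=-2 the outputs split (48 vs 6).
price: val = 0; acc = 48; ((abs(val) < (-5 + b)) or ((c // (val - -2)) != (-2 - c))) -> true; val = 1; res = 0; [i=3]; res = 4; [i=4]; res = 8; [i=5]; res = 12; [i=6]; res = 16; [i=7]; res = 20; [i=8]; res = 24; res = 28; return 48
price_opt: val = 0; acc = 48; ((abs(val) < ((1 + -6) + b)) or ((c % (val - -2)) != (-2 - c))) -> false; acc = 6; res = 0; [i=3]; res = 4; [i=4]; res = 8; [i=5]; res = 12; [i=6]; res = 16; [i=7]; res = 20; [i=8]; res = 24; res = 28; return 6
verdict: not equivalent; witness: a=1, b=-3, c=-2
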